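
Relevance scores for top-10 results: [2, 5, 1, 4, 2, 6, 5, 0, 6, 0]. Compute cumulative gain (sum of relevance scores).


Cumulative Gain = sum of relevance scores
Position 1: rel=2, running sum=2
Position 2: rel=5, running sum=7
Position 3: rel=1, running sum=8
Position 4: rel=4, running sum=12
Position 5: rel=2, running sum=14
Position 6: rel=6, running sum=20
Position 7: rel=5, running sum=25
Position 8: rel=0, running sum=25
Position 9: rel=6, running sum=31
Position 10: rel=0, running sum=31
CG = 31

31


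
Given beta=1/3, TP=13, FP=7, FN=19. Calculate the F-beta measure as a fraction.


P = TP/(TP+FP) = 13/20 = 13/20
R = TP/(TP+FN) = 13/32 = 13/32
beta^2 = 1/3^2 = 1/9
(1 + beta^2) = 10/9
Numerator = (1+beta^2)*P*R = 169/576
Denominator = beta^2*P + R = 13/180 + 13/32 = 689/1440
F_beta = 65/106

65/106


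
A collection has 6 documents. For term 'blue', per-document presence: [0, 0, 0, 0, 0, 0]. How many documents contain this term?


Checking each document for 'blue':
Doc 1: absent
Doc 2: absent
Doc 3: absent
Doc 4: absent
Doc 5: absent
Doc 6: absent
df = sum of presences = 0 + 0 + 0 + 0 + 0 + 0 = 0

0


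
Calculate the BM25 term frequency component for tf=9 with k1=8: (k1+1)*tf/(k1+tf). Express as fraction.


BM25 TF component = (k1+1)*tf / (k1+tf)
k1 = 8, tf = 9
Numerator = (8+1)*9 = 81
Denominator = 8 + 9 = 17
= 81/17 = 81/17

81/17


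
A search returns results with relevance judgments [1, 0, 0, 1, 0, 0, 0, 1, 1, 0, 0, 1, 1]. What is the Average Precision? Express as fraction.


Computing P@k for each relevant position:
Position 1: relevant, P@1 = 1/1 = 1
Position 2: not relevant
Position 3: not relevant
Position 4: relevant, P@4 = 2/4 = 1/2
Position 5: not relevant
Position 6: not relevant
Position 7: not relevant
Position 8: relevant, P@8 = 3/8 = 3/8
Position 9: relevant, P@9 = 4/9 = 4/9
Position 10: not relevant
Position 11: not relevant
Position 12: relevant, P@12 = 5/12 = 5/12
Position 13: relevant, P@13 = 6/13 = 6/13
Sum of P@k = 1 + 1/2 + 3/8 + 4/9 + 5/12 + 6/13 = 2993/936
AP = 2993/936 / 6 = 2993/5616

2993/5616


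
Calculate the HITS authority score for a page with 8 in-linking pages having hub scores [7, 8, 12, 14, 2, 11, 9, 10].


Authority = sum of hub scores of in-linkers
In-link 1: hub score = 7
In-link 2: hub score = 8
In-link 3: hub score = 12
In-link 4: hub score = 14
In-link 5: hub score = 2
In-link 6: hub score = 11
In-link 7: hub score = 9
In-link 8: hub score = 10
Authority = 7 + 8 + 12 + 14 + 2 + 11 + 9 + 10 = 73

73


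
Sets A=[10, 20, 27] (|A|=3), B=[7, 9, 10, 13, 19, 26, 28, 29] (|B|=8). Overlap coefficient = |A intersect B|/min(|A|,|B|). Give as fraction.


A intersect B = [10]
|A intersect B| = 1
min(|A|, |B|) = min(3, 8) = 3
Overlap = 1 / 3 = 1/3

1/3


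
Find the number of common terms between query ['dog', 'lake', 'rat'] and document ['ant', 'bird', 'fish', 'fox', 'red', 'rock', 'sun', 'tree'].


Query terms: ['dog', 'lake', 'rat']
Document terms: ['ant', 'bird', 'fish', 'fox', 'red', 'rock', 'sun', 'tree']
Common terms: []
Overlap count = 0

0


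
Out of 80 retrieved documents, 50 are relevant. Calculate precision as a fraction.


Precision = relevant_retrieved / total_retrieved
= 50 / 80
= 50 / (50 + 30)
= 5/8

5/8


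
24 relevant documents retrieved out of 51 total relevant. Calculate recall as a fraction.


Recall = retrieved_relevant / total_relevant
= 24 / 51
= 24 / (24 + 27)
= 8/17

8/17


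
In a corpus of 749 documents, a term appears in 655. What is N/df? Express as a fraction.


IDF ratio = N / df
= 749 / 655
= 749/655

749/655


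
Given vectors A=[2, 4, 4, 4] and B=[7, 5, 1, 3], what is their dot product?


Dot product = sum of element-wise products
A[0]*B[0] = 2*7 = 14
A[1]*B[1] = 4*5 = 20
A[2]*B[2] = 4*1 = 4
A[3]*B[3] = 4*3 = 12
Sum = 14 + 20 + 4 + 12 = 50

50


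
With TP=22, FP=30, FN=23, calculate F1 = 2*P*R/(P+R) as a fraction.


F1 = 2 * P * R / (P + R)
P = TP/(TP+FP) = 22/52 = 11/26
R = TP/(TP+FN) = 22/45 = 22/45
2 * P * R = 2 * 11/26 * 22/45 = 242/585
P + R = 11/26 + 22/45 = 1067/1170
F1 = 242/585 / 1067/1170 = 44/97

44/97


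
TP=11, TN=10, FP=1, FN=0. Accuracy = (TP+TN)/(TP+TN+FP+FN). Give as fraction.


Accuracy = (TP + TN) / (TP + TN + FP + FN)
TP + TN = 11 + 10 = 21
Total = 11 + 10 + 1 + 0 = 22
Accuracy = 21 / 22 = 21/22

21/22


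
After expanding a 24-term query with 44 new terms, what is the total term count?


Original terms: 24
Expansion terms: 44
Total = 24 + 44 = 68

68


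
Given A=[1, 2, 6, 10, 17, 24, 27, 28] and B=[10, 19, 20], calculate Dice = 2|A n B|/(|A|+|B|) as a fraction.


A intersect B = [10]
|A intersect B| = 1
|A| = 8, |B| = 3
Dice = 2*1 / (8+3)
= 2 / 11 = 2/11

2/11


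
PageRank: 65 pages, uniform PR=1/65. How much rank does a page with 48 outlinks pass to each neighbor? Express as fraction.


Initial PR = 1/65 = 1/65
Outlinks = 48
Contribution per link = PR / outlinks
= 1/65 / 48
= 1/3120

1/3120


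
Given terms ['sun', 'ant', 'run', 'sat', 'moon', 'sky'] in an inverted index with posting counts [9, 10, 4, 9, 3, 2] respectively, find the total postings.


Summing posting list sizes:
'sun': 9 postings
'ant': 10 postings
'run': 4 postings
'sat': 9 postings
'moon': 3 postings
'sky': 2 postings
Total = 9 + 10 + 4 + 9 + 3 + 2 = 37

37


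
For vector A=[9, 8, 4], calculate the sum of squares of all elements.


|A|^2 = sum of squared components
A[0]^2 = 9^2 = 81
A[1]^2 = 8^2 = 64
A[2]^2 = 4^2 = 16
Sum = 81 + 64 + 16 = 161

161


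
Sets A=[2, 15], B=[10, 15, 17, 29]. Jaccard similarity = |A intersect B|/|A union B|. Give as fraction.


A intersect B = [15]
|A intersect B| = 1
A union B = [2, 10, 15, 17, 29]
|A union B| = 5
Jaccard = 1/5 = 1/5

1/5


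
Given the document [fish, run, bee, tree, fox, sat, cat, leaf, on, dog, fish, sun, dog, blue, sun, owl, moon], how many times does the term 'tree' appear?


Document has 17 words
Scanning for 'tree':
Found at positions: [3]
Count = 1

1


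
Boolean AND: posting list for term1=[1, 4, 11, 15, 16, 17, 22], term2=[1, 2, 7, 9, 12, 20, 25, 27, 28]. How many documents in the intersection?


Boolean AND: find intersection of posting lists
term1 docs: [1, 4, 11, 15, 16, 17, 22]
term2 docs: [1, 2, 7, 9, 12, 20, 25, 27, 28]
Intersection: [1]
|intersection| = 1

1


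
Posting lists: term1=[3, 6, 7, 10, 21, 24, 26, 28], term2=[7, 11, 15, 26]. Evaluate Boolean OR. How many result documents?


Boolean OR: find union of posting lists
term1 docs: [3, 6, 7, 10, 21, 24, 26, 28]
term2 docs: [7, 11, 15, 26]
Union: [3, 6, 7, 10, 11, 15, 21, 24, 26, 28]
|union| = 10

10


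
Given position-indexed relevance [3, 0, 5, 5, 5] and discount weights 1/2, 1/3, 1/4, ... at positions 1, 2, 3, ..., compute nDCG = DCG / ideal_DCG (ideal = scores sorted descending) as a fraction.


Position discount weights w_i = 1/(i+1) for i=1..5:
Weights = [1/2, 1/3, 1/4, 1/5, 1/6]
Actual relevance: [3, 0, 5, 5, 5]
DCG = 3/2 + 0/3 + 5/4 + 5/5 + 5/6 = 55/12
Ideal relevance (sorted desc): [5, 5, 5, 3, 0]
Ideal DCG = 5/2 + 5/3 + 5/4 + 3/5 + 0/6 = 361/60
nDCG = DCG / ideal_DCG = 55/12 / 361/60 = 275/361

275/361


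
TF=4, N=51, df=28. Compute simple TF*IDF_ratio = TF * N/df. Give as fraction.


TF * (N/df)
= 4 * (51/28)
= 4 * 51/28
= 51/7

51/7


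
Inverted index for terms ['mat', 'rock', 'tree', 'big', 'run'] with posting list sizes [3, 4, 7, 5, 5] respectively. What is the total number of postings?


Summing posting list sizes:
'mat': 3 postings
'rock': 4 postings
'tree': 7 postings
'big': 5 postings
'run': 5 postings
Total = 3 + 4 + 7 + 5 + 5 = 24

24


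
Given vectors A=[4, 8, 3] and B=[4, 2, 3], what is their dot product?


Dot product = sum of element-wise products
A[0]*B[0] = 4*4 = 16
A[1]*B[1] = 8*2 = 16
A[2]*B[2] = 3*3 = 9
Sum = 16 + 16 + 9 = 41

41


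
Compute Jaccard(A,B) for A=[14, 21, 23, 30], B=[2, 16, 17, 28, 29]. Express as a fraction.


A intersect B = []
|A intersect B| = 0
A union B = [2, 14, 16, 17, 21, 23, 28, 29, 30]
|A union B| = 9
Jaccard = 0/9 = 0

0


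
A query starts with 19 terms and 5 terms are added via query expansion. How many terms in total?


Original terms: 19
Expansion terms: 5
Total = 19 + 5 = 24

24


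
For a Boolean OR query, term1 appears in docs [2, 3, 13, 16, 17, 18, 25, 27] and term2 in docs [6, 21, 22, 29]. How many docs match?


Boolean OR: find union of posting lists
term1 docs: [2, 3, 13, 16, 17, 18, 25, 27]
term2 docs: [6, 21, 22, 29]
Union: [2, 3, 6, 13, 16, 17, 18, 21, 22, 25, 27, 29]
|union| = 12

12


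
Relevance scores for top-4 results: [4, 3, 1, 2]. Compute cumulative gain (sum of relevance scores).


Cumulative Gain = sum of relevance scores
Position 1: rel=4, running sum=4
Position 2: rel=3, running sum=7
Position 3: rel=1, running sum=8
Position 4: rel=2, running sum=10
CG = 10

10


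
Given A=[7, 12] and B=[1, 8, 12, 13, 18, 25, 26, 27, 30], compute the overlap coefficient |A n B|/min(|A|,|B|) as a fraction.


A intersect B = [12]
|A intersect B| = 1
min(|A|, |B|) = min(2, 9) = 2
Overlap = 1 / 2 = 1/2

1/2


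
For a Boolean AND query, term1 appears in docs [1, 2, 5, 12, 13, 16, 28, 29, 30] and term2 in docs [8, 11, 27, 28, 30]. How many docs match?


Boolean AND: find intersection of posting lists
term1 docs: [1, 2, 5, 12, 13, 16, 28, 29, 30]
term2 docs: [8, 11, 27, 28, 30]
Intersection: [28, 30]
|intersection| = 2

2


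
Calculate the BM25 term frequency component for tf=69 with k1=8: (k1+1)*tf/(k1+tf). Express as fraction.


BM25 TF component = (k1+1)*tf / (k1+tf)
k1 = 8, tf = 69
Numerator = (8+1)*69 = 621
Denominator = 8 + 69 = 77
= 621/77 = 621/77

621/77


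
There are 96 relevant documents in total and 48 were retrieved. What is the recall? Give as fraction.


Recall = retrieved_relevant / total_relevant
= 48 / 96
= 48 / (48 + 48)
= 1/2

1/2


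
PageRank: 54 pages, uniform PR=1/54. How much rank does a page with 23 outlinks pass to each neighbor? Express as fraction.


Initial PR = 1/54 = 1/54
Outlinks = 23
Contribution per link = PR / outlinks
= 1/54 / 23
= 1/1242

1/1242


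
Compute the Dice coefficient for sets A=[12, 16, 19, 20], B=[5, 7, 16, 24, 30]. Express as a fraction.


A intersect B = [16]
|A intersect B| = 1
|A| = 4, |B| = 5
Dice = 2*1 / (4+5)
= 2 / 9 = 2/9

2/9


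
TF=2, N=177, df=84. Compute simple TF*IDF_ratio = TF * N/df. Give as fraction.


TF * (N/df)
= 2 * (177/84)
= 2 * 59/28
= 59/14

59/14


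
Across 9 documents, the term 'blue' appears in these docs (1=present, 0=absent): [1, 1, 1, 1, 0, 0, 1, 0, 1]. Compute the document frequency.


Checking each document for 'blue':
Doc 1: present
Doc 2: present
Doc 3: present
Doc 4: present
Doc 5: absent
Doc 6: absent
Doc 7: present
Doc 8: absent
Doc 9: present
df = sum of presences = 1 + 1 + 1 + 1 + 0 + 0 + 1 + 0 + 1 = 6

6


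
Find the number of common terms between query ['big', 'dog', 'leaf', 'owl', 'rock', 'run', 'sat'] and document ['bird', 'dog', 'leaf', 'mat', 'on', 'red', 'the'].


Query terms: ['big', 'dog', 'leaf', 'owl', 'rock', 'run', 'sat']
Document terms: ['bird', 'dog', 'leaf', 'mat', 'on', 'red', 'the']
Common terms: ['dog', 'leaf']
Overlap count = 2

2


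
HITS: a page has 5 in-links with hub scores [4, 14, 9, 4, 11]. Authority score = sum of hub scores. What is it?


Authority = sum of hub scores of in-linkers
In-link 1: hub score = 4
In-link 2: hub score = 14
In-link 3: hub score = 9
In-link 4: hub score = 4
In-link 5: hub score = 11
Authority = 4 + 14 + 9 + 4 + 11 = 42

42


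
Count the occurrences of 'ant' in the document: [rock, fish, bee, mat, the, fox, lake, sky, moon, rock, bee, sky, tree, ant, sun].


Document has 15 words
Scanning for 'ant':
Found at positions: [13]
Count = 1

1


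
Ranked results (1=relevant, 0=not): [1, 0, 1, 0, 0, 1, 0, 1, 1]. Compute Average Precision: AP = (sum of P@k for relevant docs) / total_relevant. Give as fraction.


Computing P@k for each relevant position:
Position 1: relevant, P@1 = 1/1 = 1
Position 2: not relevant
Position 3: relevant, P@3 = 2/3 = 2/3
Position 4: not relevant
Position 5: not relevant
Position 6: relevant, P@6 = 3/6 = 1/2
Position 7: not relevant
Position 8: relevant, P@8 = 4/8 = 1/2
Position 9: relevant, P@9 = 5/9 = 5/9
Sum of P@k = 1 + 2/3 + 1/2 + 1/2 + 5/9 = 29/9
AP = 29/9 / 5 = 29/45

29/45


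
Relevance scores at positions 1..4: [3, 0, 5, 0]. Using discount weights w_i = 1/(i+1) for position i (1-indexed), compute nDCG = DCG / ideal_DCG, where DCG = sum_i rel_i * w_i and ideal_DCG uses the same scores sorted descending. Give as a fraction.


Position discount weights w_i = 1/(i+1) for i=1..4:
Weights = [1/2, 1/3, 1/4, 1/5]
Actual relevance: [3, 0, 5, 0]
DCG = 3/2 + 0/3 + 5/4 + 0/5 = 11/4
Ideal relevance (sorted desc): [5, 3, 0, 0]
Ideal DCG = 5/2 + 3/3 + 0/4 + 0/5 = 7/2
nDCG = DCG / ideal_DCG = 11/4 / 7/2 = 11/14

11/14


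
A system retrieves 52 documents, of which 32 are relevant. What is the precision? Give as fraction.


Precision = relevant_retrieved / total_retrieved
= 32 / 52
= 32 / (32 + 20)
= 8/13

8/13


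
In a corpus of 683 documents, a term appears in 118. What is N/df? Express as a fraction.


IDF ratio = N / df
= 683 / 118
= 683/118

683/118


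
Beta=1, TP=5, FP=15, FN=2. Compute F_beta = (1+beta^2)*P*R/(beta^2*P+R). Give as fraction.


P = TP/(TP+FP) = 5/20 = 1/4
R = TP/(TP+FN) = 5/7 = 5/7
beta^2 = 1^2 = 1
(1 + beta^2) = 2
Numerator = (1+beta^2)*P*R = 5/14
Denominator = beta^2*P + R = 1/4 + 5/7 = 27/28
F_beta = 10/27

10/27


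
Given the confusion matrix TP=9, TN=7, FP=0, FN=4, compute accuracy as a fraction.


Accuracy = (TP + TN) / (TP + TN + FP + FN)
TP + TN = 9 + 7 = 16
Total = 9 + 7 + 0 + 4 = 20
Accuracy = 16 / 20 = 4/5

4/5


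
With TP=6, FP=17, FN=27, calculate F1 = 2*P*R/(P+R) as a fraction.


F1 = 2 * P * R / (P + R)
P = TP/(TP+FP) = 6/23 = 6/23
R = TP/(TP+FN) = 6/33 = 2/11
2 * P * R = 2 * 6/23 * 2/11 = 24/253
P + R = 6/23 + 2/11 = 112/253
F1 = 24/253 / 112/253 = 3/14

3/14


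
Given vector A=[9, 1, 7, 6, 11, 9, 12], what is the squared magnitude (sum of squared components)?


|A|^2 = sum of squared components
A[0]^2 = 9^2 = 81
A[1]^2 = 1^2 = 1
A[2]^2 = 7^2 = 49
A[3]^2 = 6^2 = 36
A[4]^2 = 11^2 = 121
A[5]^2 = 9^2 = 81
A[6]^2 = 12^2 = 144
Sum = 81 + 1 + 49 + 36 + 121 + 81 + 144 = 513

513


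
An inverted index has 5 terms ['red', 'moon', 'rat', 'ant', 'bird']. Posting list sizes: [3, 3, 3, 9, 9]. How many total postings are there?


Summing posting list sizes:
'red': 3 postings
'moon': 3 postings
'rat': 3 postings
'ant': 9 postings
'bird': 9 postings
Total = 3 + 3 + 3 + 9 + 9 = 27

27


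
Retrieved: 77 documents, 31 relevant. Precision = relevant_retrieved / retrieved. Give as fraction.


Precision = relevant_retrieved / total_retrieved
= 31 / 77
= 31 / (31 + 46)
= 31/77

31/77


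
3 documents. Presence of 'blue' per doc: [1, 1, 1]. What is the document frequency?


Checking each document for 'blue':
Doc 1: present
Doc 2: present
Doc 3: present
df = sum of presences = 1 + 1 + 1 = 3

3


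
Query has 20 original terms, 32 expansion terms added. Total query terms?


Original terms: 20
Expansion terms: 32
Total = 20 + 32 = 52

52


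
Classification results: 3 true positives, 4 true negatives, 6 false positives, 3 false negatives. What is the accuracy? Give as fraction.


Accuracy = (TP + TN) / (TP + TN + FP + FN)
TP + TN = 3 + 4 = 7
Total = 3 + 4 + 6 + 3 = 16
Accuracy = 7 / 16 = 7/16

7/16


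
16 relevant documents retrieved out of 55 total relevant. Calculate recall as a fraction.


Recall = retrieved_relevant / total_relevant
= 16 / 55
= 16 / (16 + 39)
= 16/55

16/55


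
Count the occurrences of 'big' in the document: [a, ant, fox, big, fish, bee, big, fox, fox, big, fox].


Document has 11 words
Scanning for 'big':
Found at positions: [3, 6, 9]
Count = 3

3


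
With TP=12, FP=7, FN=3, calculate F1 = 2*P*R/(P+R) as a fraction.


F1 = 2 * P * R / (P + R)
P = TP/(TP+FP) = 12/19 = 12/19
R = TP/(TP+FN) = 12/15 = 4/5
2 * P * R = 2 * 12/19 * 4/5 = 96/95
P + R = 12/19 + 4/5 = 136/95
F1 = 96/95 / 136/95 = 12/17

12/17


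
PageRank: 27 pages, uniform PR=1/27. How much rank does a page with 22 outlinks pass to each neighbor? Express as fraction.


Initial PR = 1/27 = 1/27
Outlinks = 22
Contribution per link = PR / outlinks
= 1/27 / 22
= 1/594

1/594


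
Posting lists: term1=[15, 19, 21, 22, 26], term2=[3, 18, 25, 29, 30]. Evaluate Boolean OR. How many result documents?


Boolean OR: find union of posting lists
term1 docs: [15, 19, 21, 22, 26]
term2 docs: [3, 18, 25, 29, 30]
Union: [3, 15, 18, 19, 21, 22, 25, 26, 29, 30]
|union| = 10

10


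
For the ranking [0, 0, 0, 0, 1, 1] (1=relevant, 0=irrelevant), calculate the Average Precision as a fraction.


Computing P@k for each relevant position:
Position 1: not relevant
Position 2: not relevant
Position 3: not relevant
Position 4: not relevant
Position 5: relevant, P@5 = 1/5 = 1/5
Position 6: relevant, P@6 = 2/6 = 1/3
Sum of P@k = 1/5 + 1/3 = 8/15
AP = 8/15 / 2 = 4/15

4/15


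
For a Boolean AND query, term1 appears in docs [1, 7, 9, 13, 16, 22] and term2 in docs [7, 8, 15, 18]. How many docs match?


Boolean AND: find intersection of posting lists
term1 docs: [1, 7, 9, 13, 16, 22]
term2 docs: [7, 8, 15, 18]
Intersection: [7]
|intersection| = 1

1


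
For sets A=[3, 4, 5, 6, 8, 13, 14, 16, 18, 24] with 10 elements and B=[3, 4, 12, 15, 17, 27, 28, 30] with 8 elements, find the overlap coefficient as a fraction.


A intersect B = [3, 4]
|A intersect B| = 2
min(|A|, |B|) = min(10, 8) = 8
Overlap = 2 / 8 = 1/4

1/4


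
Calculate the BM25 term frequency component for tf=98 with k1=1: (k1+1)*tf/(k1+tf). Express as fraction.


BM25 TF component = (k1+1)*tf / (k1+tf)
k1 = 1, tf = 98
Numerator = (1+1)*98 = 196
Denominator = 1 + 98 = 99
= 196/99 = 196/99

196/99


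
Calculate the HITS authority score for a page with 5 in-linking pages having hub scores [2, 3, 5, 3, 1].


Authority = sum of hub scores of in-linkers
In-link 1: hub score = 2
In-link 2: hub score = 3
In-link 3: hub score = 5
In-link 4: hub score = 3
In-link 5: hub score = 1
Authority = 2 + 3 + 5 + 3 + 1 = 14

14


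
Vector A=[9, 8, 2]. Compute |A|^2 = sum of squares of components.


|A|^2 = sum of squared components
A[0]^2 = 9^2 = 81
A[1]^2 = 8^2 = 64
A[2]^2 = 2^2 = 4
Sum = 81 + 64 + 4 = 149

149


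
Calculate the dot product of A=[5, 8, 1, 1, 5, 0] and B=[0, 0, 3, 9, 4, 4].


Dot product = sum of element-wise products
A[0]*B[0] = 5*0 = 0
A[1]*B[1] = 8*0 = 0
A[2]*B[2] = 1*3 = 3
A[3]*B[3] = 1*9 = 9
A[4]*B[4] = 5*4 = 20
A[5]*B[5] = 0*4 = 0
Sum = 0 + 0 + 3 + 9 + 20 + 0 = 32

32


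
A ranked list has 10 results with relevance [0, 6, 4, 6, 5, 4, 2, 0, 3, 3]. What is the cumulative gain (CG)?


Cumulative Gain = sum of relevance scores
Position 1: rel=0, running sum=0
Position 2: rel=6, running sum=6
Position 3: rel=4, running sum=10
Position 4: rel=6, running sum=16
Position 5: rel=5, running sum=21
Position 6: rel=4, running sum=25
Position 7: rel=2, running sum=27
Position 8: rel=0, running sum=27
Position 9: rel=3, running sum=30
Position 10: rel=3, running sum=33
CG = 33

33


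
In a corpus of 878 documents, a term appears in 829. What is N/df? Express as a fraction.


IDF ratio = N / df
= 878 / 829
= 878/829

878/829


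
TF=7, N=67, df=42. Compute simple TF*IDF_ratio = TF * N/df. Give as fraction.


TF * (N/df)
= 7 * (67/42)
= 7 * 67/42
= 67/6

67/6


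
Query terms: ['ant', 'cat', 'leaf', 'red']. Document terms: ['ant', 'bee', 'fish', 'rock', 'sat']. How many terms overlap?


Query terms: ['ant', 'cat', 'leaf', 'red']
Document terms: ['ant', 'bee', 'fish', 'rock', 'sat']
Common terms: ['ant']
Overlap count = 1

1


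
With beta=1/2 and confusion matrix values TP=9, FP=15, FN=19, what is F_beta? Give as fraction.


P = TP/(TP+FP) = 9/24 = 3/8
R = TP/(TP+FN) = 9/28 = 9/28
beta^2 = 1/2^2 = 1/4
(1 + beta^2) = 5/4
Numerator = (1+beta^2)*P*R = 135/896
Denominator = beta^2*P + R = 3/32 + 9/28 = 93/224
F_beta = 45/124

45/124


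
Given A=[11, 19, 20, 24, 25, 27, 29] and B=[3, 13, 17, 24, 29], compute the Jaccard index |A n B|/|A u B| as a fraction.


A intersect B = [24, 29]
|A intersect B| = 2
A union B = [3, 11, 13, 17, 19, 20, 24, 25, 27, 29]
|A union B| = 10
Jaccard = 2/10 = 1/5

1/5


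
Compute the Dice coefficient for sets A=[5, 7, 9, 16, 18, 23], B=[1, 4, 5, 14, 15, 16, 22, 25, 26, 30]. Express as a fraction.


A intersect B = [5, 16]
|A intersect B| = 2
|A| = 6, |B| = 10
Dice = 2*2 / (6+10)
= 4 / 16 = 1/4

1/4


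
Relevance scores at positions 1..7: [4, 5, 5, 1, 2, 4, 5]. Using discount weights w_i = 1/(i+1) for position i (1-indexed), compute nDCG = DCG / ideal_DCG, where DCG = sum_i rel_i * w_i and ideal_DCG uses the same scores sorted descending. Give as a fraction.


Position discount weights w_i = 1/(i+1) for i=1..7:
Weights = [1/2, 1/3, 1/4, 1/5, 1/6, 1/7, 1/8]
Actual relevance: [4, 5, 5, 1, 2, 4, 5]
DCG = 4/2 + 5/3 + 5/4 + 1/5 + 2/6 + 4/7 + 5/8 = 1861/280
Ideal relevance (sorted desc): [5, 5, 5, 4, 4, 2, 1]
Ideal DCG = 5/2 + 5/3 + 5/4 + 4/5 + 4/6 + 2/7 + 1/8 = 6127/840
nDCG = DCG / ideal_DCG = 1861/280 / 6127/840 = 5583/6127

5583/6127


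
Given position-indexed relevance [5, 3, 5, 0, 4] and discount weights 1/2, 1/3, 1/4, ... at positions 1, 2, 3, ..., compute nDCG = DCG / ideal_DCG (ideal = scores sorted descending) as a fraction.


Position discount weights w_i = 1/(i+1) for i=1..5:
Weights = [1/2, 1/3, 1/4, 1/5, 1/6]
Actual relevance: [5, 3, 5, 0, 4]
DCG = 5/2 + 3/3 + 5/4 + 0/5 + 4/6 = 65/12
Ideal relevance (sorted desc): [5, 5, 4, 3, 0]
Ideal DCG = 5/2 + 5/3 + 4/4 + 3/5 + 0/6 = 173/30
nDCG = DCG / ideal_DCG = 65/12 / 173/30 = 325/346

325/346


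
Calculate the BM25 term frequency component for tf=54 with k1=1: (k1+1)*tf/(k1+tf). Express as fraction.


BM25 TF component = (k1+1)*tf / (k1+tf)
k1 = 1, tf = 54
Numerator = (1+1)*54 = 108
Denominator = 1 + 54 = 55
= 108/55 = 108/55

108/55


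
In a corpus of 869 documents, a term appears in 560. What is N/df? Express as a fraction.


IDF ratio = N / df
= 869 / 560
= 869/560

869/560


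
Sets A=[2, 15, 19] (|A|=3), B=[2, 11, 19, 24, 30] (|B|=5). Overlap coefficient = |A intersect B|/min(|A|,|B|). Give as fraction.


A intersect B = [2, 19]
|A intersect B| = 2
min(|A|, |B|) = min(3, 5) = 3
Overlap = 2 / 3 = 2/3

2/3


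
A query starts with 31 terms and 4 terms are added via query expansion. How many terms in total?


Original terms: 31
Expansion terms: 4
Total = 31 + 4 = 35

35


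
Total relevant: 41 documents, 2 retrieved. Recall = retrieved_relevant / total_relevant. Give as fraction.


Recall = retrieved_relevant / total_relevant
= 2 / 41
= 2 / (2 + 39)
= 2/41

2/41


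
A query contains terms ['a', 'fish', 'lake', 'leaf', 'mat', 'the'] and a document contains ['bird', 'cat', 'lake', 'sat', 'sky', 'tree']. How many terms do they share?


Query terms: ['a', 'fish', 'lake', 'leaf', 'mat', 'the']
Document terms: ['bird', 'cat', 'lake', 'sat', 'sky', 'tree']
Common terms: ['lake']
Overlap count = 1

1


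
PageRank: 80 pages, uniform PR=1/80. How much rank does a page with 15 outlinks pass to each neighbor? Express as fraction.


Initial PR = 1/80 = 1/80
Outlinks = 15
Contribution per link = PR / outlinks
= 1/80 / 15
= 1/1200

1/1200


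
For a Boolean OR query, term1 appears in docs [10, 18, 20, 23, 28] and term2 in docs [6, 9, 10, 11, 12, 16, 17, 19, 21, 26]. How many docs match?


Boolean OR: find union of posting lists
term1 docs: [10, 18, 20, 23, 28]
term2 docs: [6, 9, 10, 11, 12, 16, 17, 19, 21, 26]
Union: [6, 9, 10, 11, 12, 16, 17, 18, 19, 20, 21, 23, 26, 28]
|union| = 14

14


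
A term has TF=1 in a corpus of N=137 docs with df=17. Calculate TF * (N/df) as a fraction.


TF * (N/df)
= 1 * (137/17)
= 1 * 137/17
= 137/17

137/17


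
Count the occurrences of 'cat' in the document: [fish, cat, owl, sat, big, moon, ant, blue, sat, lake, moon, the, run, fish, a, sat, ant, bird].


Document has 18 words
Scanning for 'cat':
Found at positions: [1]
Count = 1

1


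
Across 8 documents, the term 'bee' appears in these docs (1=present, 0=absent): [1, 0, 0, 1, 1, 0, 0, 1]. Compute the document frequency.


Checking each document for 'bee':
Doc 1: present
Doc 2: absent
Doc 3: absent
Doc 4: present
Doc 5: present
Doc 6: absent
Doc 7: absent
Doc 8: present
df = sum of presences = 1 + 0 + 0 + 1 + 1 + 0 + 0 + 1 = 4

4


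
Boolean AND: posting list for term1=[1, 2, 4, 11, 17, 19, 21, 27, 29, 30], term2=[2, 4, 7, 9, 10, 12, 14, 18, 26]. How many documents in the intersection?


Boolean AND: find intersection of posting lists
term1 docs: [1, 2, 4, 11, 17, 19, 21, 27, 29, 30]
term2 docs: [2, 4, 7, 9, 10, 12, 14, 18, 26]
Intersection: [2, 4]
|intersection| = 2

2


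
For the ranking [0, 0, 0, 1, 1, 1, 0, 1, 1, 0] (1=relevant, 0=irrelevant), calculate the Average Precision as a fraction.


Computing P@k for each relevant position:
Position 1: not relevant
Position 2: not relevant
Position 3: not relevant
Position 4: relevant, P@4 = 1/4 = 1/4
Position 5: relevant, P@5 = 2/5 = 2/5
Position 6: relevant, P@6 = 3/6 = 1/2
Position 7: not relevant
Position 8: relevant, P@8 = 4/8 = 1/2
Position 9: relevant, P@9 = 5/9 = 5/9
Position 10: not relevant
Sum of P@k = 1/4 + 2/5 + 1/2 + 1/2 + 5/9 = 397/180
AP = 397/180 / 5 = 397/900

397/900


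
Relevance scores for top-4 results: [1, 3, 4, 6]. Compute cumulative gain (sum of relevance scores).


Cumulative Gain = sum of relevance scores
Position 1: rel=1, running sum=1
Position 2: rel=3, running sum=4
Position 3: rel=4, running sum=8
Position 4: rel=6, running sum=14
CG = 14

14


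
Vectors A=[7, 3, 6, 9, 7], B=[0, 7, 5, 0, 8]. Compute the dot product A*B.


Dot product = sum of element-wise products
A[0]*B[0] = 7*0 = 0
A[1]*B[1] = 3*7 = 21
A[2]*B[2] = 6*5 = 30
A[3]*B[3] = 9*0 = 0
A[4]*B[4] = 7*8 = 56
Sum = 0 + 21 + 30 + 0 + 56 = 107

107


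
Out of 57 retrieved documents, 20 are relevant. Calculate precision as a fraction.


Precision = relevant_retrieved / total_retrieved
= 20 / 57
= 20 / (20 + 37)
= 20/57

20/57


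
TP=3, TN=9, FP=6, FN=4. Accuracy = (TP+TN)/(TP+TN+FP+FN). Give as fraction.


Accuracy = (TP + TN) / (TP + TN + FP + FN)
TP + TN = 3 + 9 = 12
Total = 3 + 9 + 6 + 4 = 22
Accuracy = 12 / 22 = 6/11

6/11


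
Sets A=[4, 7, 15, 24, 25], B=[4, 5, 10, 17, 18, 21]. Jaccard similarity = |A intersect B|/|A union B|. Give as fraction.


A intersect B = [4]
|A intersect B| = 1
A union B = [4, 5, 7, 10, 15, 17, 18, 21, 24, 25]
|A union B| = 10
Jaccard = 1/10 = 1/10

1/10


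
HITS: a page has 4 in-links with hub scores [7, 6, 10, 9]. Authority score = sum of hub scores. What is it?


Authority = sum of hub scores of in-linkers
In-link 1: hub score = 7
In-link 2: hub score = 6
In-link 3: hub score = 10
In-link 4: hub score = 9
Authority = 7 + 6 + 10 + 9 = 32

32


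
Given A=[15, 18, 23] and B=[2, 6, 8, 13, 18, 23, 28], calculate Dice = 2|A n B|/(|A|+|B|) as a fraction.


A intersect B = [18, 23]
|A intersect B| = 2
|A| = 3, |B| = 7
Dice = 2*2 / (3+7)
= 4 / 10 = 2/5

2/5


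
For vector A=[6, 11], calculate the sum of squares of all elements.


|A|^2 = sum of squared components
A[0]^2 = 6^2 = 36
A[1]^2 = 11^2 = 121
Sum = 36 + 121 = 157

157


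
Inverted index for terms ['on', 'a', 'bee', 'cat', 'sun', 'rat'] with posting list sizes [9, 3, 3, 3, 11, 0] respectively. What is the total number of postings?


Summing posting list sizes:
'on': 9 postings
'a': 3 postings
'bee': 3 postings
'cat': 3 postings
'sun': 11 postings
'rat': 0 postings
Total = 9 + 3 + 3 + 3 + 11 + 0 = 29

29


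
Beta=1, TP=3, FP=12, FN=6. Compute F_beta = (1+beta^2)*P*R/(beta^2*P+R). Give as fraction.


P = TP/(TP+FP) = 3/15 = 1/5
R = TP/(TP+FN) = 3/9 = 1/3
beta^2 = 1^2 = 1
(1 + beta^2) = 2
Numerator = (1+beta^2)*P*R = 2/15
Denominator = beta^2*P + R = 1/5 + 1/3 = 8/15
F_beta = 1/4

1/4


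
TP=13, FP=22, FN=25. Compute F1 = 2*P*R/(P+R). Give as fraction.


F1 = 2 * P * R / (P + R)
P = TP/(TP+FP) = 13/35 = 13/35
R = TP/(TP+FN) = 13/38 = 13/38
2 * P * R = 2 * 13/35 * 13/38 = 169/665
P + R = 13/35 + 13/38 = 949/1330
F1 = 169/665 / 949/1330 = 26/73

26/73


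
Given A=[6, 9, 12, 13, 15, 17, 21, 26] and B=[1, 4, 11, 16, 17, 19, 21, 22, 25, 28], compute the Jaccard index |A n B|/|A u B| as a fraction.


A intersect B = [17, 21]
|A intersect B| = 2
A union B = [1, 4, 6, 9, 11, 12, 13, 15, 16, 17, 19, 21, 22, 25, 26, 28]
|A union B| = 16
Jaccard = 2/16 = 1/8

1/8


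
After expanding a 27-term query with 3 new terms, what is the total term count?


Original terms: 27
Expansion terms: 3
Total = 27 + 3 = 30

30


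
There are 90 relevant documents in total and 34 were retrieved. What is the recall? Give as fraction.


Recall = retrieved_relevant / total_relevant
= 34 / 90
= 34 / (34 + 56)
= 17/45

17/45


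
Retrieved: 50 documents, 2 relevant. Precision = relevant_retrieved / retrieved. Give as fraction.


Precision = relevant_retrieved / total_retrieved
= 2 / 50
= 2 / (2 + 48)
= 1/25

1/25


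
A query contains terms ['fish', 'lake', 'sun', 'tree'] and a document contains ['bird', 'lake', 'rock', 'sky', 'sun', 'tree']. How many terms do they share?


Query terms: ['fish', 'lake', 'sun', 'tree']
Document terms: ['bird', 'lake', 'rock', 'sky', 'sun', 'tree']
Common terms: ['lake', 'sun', 'tree']
Overlap count = 3

3


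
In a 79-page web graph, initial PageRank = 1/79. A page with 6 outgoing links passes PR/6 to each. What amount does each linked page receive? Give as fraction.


Initial PR = 1/79 = 1/79
Outlinks = 6
Contribution per link = PR / outlinks
= 1/79 / 6
= 1/474

1/474


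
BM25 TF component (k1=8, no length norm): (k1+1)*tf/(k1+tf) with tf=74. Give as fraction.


BM25 TF component = (k1+1)*tf / (k1+tf)
k1 = 8, tf = 74
Numerator = (8+1)*74 = 666
Denominator = 8 + 74 = 82
= 666/82 = 333/41

333/41


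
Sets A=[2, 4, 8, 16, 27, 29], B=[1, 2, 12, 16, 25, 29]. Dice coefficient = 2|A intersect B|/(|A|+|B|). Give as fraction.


A intersect B = [2, 16, 29]
|A intersect B| = 3
|A| = 6, |B| = 6
Dice = 2*3 / (6+6)
= 6 / 12 = 1/2

1/2


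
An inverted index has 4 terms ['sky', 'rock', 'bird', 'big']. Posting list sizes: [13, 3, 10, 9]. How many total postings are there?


Summing posting list sizes:
'sky': 13 postings
'rock': 3 postings
'bird': 10 postings
'big': 9 postings
Total = 13 + 3 + 10 + 9 = 35

35


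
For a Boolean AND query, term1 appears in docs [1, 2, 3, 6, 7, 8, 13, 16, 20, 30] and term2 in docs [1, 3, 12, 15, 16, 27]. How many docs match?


Boolean AND: find intersection of posting lists
term1 docs: [1, 2, 3, 6, 7, 8, 13, 16, 20, 30]
term2 docs: [1, 3, 12, 15, 16, 27]
Intersection: [1, 3, 16]
|intersection| = 3

3


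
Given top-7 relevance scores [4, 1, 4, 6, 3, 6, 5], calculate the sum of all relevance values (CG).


Cumulative Gain = sum of relevance scores
Position 1: rel=4, running sum=4
Position 2: rel=1, running sum=5
Position 3: rel=4, running sum=9
Position 4: rel=6, running sum=15
Position 5: rel=3, running sum=18
Position 6: rel=6, running sum=24
Position 7: rel=5, running sum=29
CG = 29

29


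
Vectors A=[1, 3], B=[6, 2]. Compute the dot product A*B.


Dot product = sum of element-wise products
A[0]*B[0] = 1*6 = 6
A[1]*B[1] = 3*2 = 6
Sum = 6 + 6 = 12

12


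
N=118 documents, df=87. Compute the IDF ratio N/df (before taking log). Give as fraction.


IDF ratio = N / df
= 118 / 87
= 118/87

118/87


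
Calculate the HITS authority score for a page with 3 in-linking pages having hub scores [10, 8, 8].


Authority = sum of hub scores of in-linkers
In-link 1: hub score = 10
In-link 2: hub score = 8
In-link 3: hub score = 8
Authority = 10 + 8 + 8 = 26

26


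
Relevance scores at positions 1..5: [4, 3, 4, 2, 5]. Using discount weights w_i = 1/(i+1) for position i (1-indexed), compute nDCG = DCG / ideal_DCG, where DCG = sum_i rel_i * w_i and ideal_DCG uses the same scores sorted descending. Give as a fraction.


Position discount weights w_i = 1/(i+1) for i=1..5:
Weights = [1/2, 1/3, 1/4, 1/5, 1/6]
Actual relevance: [4, 3, 4, 2, 5]
DCG = 4/2 + 3/3 + 4/4 + 2/5 + 5/6 = 157/30
Ideal relevance (sorted desc): [5, 4, 4, 3, 2]
Ideal DCG = 5/2 + 4/3 + 4/4 + 3/5 + 2/6 = 173/30
nDCG = DCG / ideal_DCG = 157/30 / 173/30 = 157/173

157/173


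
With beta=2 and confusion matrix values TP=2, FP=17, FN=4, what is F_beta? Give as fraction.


P = TP/(TP+FP) = 2/19 = 2/19
R = TP/(TP+FN) = 2/6 = 1/3
beta^2 = 2^2 = 4
(1 + beta^2) = 5
Numerator = (1+beta^2)*P*R = 10/57
Denominator = beta^2*P + R = 8/19 + 1/3 = 43/57
F_beta = 10/43

10/43


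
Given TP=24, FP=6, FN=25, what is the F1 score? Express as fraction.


F1 = 2 * P * R / (P + R)
P = TP/(TP+FP) = 24/30 = 4/5
R = TP/(TP+FN) = 24/49 = 24/49
2 * P * R = 2 * 4/5 * 24/49 = 192/245
P + R = 4/5 + 24/49 = 316/245
F1 = 192/245 / 316/245 = 48/79

48/79


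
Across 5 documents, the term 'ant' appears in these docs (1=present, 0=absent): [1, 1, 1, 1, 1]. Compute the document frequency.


Checking each document for 'ant':
Doc 1: present
Doc 2: present
Doc 3: present
Doc 4: present
Doc 5: present
df = sum of presences = 1 + 1 + 1 + 1 + 1 = 5

5


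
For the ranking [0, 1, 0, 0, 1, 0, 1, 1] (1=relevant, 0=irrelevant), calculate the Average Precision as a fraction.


Computing P@k for each relevant position:
Position 1: not relevant
Position 2: relevant, P@2 = 1/2 = 1/2
Position 3: not relevant
Position 4: not relevant
Position 5: relevant, P@5 = 2/5 = 2/5
Position 6: not relevant
Position 7: relevant, P@7 = 3/7 = 3/7
Position 8: relevant, P@8 = 4/8 = 1/2
Sum of P@k = 1/2 + 2/5 + 3/7 + 1/2 = 64/35
AP = 64/35 / 4 = 16/35

16/35


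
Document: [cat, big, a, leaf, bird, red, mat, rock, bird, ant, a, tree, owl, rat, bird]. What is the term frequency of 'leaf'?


Document has 15 words
Scanning for 'leaf':
Found at positions: [3]
Count = 1

1


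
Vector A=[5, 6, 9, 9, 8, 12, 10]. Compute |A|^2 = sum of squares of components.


|A|^2 = sum of squared components
A[0]^2 = 5^2 = 25
A[1]^2 = 6^2 = 36
A[2]^2 = 9^2 = 81
A[3]^2 = 9^2 = 81
A[4]^2 = 8^2 = 64
A[5]^2 = 12^2 = 144
A[6]^2 = 10^2 = 100
Sum = 25 + 36 + 81 + 81 + 64 + 144 + 100 = 531

531


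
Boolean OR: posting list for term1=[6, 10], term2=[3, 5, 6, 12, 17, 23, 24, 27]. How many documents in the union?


Boolean OR: find union of posting lists
term1 docs: [6, 10]
term2 docs: [3, 5, 6, 12, 17, 23, 24, 27]
Union: [3, 5, 6, 10, 12, 17, 23, 24, 27]
|union| = 9

9


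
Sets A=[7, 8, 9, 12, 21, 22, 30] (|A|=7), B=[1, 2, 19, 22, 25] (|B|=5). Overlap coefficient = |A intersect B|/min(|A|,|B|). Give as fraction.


A intersect B = [22]
|A intersect B| = 1
min(|A|, |B|) = min(7, 5) = 5
Overlap = 1 / 5 = 1/5

1/5


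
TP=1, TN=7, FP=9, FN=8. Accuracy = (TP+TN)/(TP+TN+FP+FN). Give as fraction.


Accuracy = (TP + TN) / (TP + TN + FP + FN)
TP + TN = 1 + 7 = 8
Total = 1 + 7 + 9 + 8 = 25
Accuracy = 8 / 25 = 8/25

8/25


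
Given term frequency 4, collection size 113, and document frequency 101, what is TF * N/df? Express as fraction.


TF * (N/df)
= 4 * (113/101)
= 4 * 113/101
= 452/101

452/101


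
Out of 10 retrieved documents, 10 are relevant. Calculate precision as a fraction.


Precision = relevant_retrieved / total_retrieved
= 10 / 10
= 10 / (10 + 0)
= 1

1


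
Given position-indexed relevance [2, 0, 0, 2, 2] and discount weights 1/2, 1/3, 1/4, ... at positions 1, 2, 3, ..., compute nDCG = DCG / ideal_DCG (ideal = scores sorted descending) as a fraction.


Position discount weights w_i = 1/(i+1) for i=1..5:
Weights = [1/2, 1/3, 1/4, 1/5, 1/6]
Actual relevance: [2, 0, 0, 2, 2]
DCG = 2/2 + 0/3 + 0/4 + 2/5 + 2/6 = 26/15
Ideal relevance (sorted desc): [2, 2, 2, 0, 0]
Ideal DCG = 2/2 + 2/3 + 2/4 + 0/5 + 0/6 = 13/6
nDCG = DCG / ideal_DCG = 26/15 / 13/6 = 4/5

4/5


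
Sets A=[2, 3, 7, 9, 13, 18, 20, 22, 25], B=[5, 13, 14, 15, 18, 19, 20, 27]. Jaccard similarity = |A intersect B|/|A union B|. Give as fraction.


A intersect B = [13, 18, 20]
|A intersect B| = 3
A union B = [2, 3, 5, 7, 9, 13, 14, 15, 18, 19, 20, 22, 25, 27]
|A union B| = 14
Jaccard = 3/14 = 3/14

3/14


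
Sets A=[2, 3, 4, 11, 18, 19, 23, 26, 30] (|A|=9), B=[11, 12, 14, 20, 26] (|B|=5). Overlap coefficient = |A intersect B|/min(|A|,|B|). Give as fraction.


A intersect B = [11, 26]
|A intersect B| = 2
min(|A|, |B|) = min(9, 5) = 5
Overlap = 2 / 5 = 2/5

2/5


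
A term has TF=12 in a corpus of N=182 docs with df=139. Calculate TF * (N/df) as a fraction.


TF * (N/df)
= 12 * (182/139)
= 12 * 182/139
= 2184/139

2184/139


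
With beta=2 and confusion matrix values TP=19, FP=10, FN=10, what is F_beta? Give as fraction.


P = TP/(TP+FP) = 19/29 = 19/29
R = TP/(TP+FN) = 19/29 = 19/29
beta^2 = 2^2 = 4
(1 + beta^2) = 5
Numerator = (1+beta^2)*P*R = 1805/841
Denominator = beta^2*P + R = 76/29 + 19/29 = 95/29
F_beta = 19/29

19/29


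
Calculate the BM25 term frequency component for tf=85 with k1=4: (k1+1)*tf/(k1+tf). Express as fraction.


BM25 TF component = (k1+1)*tf / (k1+tf)
k1 = 4, tf = 85
Numerator = (4+1)*85 = 425
Denominator = 4 + 85 = 89
= 425/89 = 425/89

425/89


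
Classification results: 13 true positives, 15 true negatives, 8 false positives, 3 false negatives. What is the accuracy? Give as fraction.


Accuracy = (TP + TN) / (TP + TN + FP + FN)
TP + TN = 13 + 15 = 28
Total = 13 + 15 + 8 + 3 = 39
Accuracy = 28 / 39 = 28/39

28/39


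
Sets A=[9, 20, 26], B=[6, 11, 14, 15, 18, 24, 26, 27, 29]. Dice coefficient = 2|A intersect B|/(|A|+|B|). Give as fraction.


A intersect B = [26]
|A intersect B| = 1
|A| = 3, |B| = 9
Dice = 2*1 / (3+9)
= 2 / 12 = 1/6

1/6


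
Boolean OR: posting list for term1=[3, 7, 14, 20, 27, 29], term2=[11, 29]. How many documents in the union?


Boolean OR: find union of posting lists
term1 docs: [3, 7, 14, 20, 27, 29]
term2 docs: [11, 29]
Union: [3, 7, 11, 14, 20, 27, 29]
|union| = 7

7


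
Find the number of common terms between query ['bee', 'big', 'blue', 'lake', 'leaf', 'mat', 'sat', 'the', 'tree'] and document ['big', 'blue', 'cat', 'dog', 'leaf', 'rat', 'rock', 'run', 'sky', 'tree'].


Query terms: ['bee', 'big', 'blue', 'lake', 'leaf', 'mat', 'sat', 'the', 'tree']
Document terms: ['big', 'blue', 'cat', 'dog', 'leaf', 'rat', 'rock', 'run', 'sky', 'tree']
Common terms: ['big', 'blue', 'leaf', 'tree']
Overlap count = 4

4


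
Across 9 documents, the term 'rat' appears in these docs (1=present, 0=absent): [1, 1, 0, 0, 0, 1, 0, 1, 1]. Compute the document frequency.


Checking each document for 'rat':
Doc 1: present
Doc 2: present
Doc 3: absent
Doc 4: absent
Doc 5: absent
Doc 6: present
Doc 7: absent
Doc 8: present
Doc 9: present
df = sum of presences = 1 + 1 + 0 + 0 + 0 + 1 + 0 + 1 + 1 = 5

5


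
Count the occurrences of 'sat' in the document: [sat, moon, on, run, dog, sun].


Document has 6 words
Scanning for 'sat':
Found at positions: [0]
Count = 1

1


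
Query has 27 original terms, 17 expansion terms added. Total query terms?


Original terms: 27
Expansion terms: 17
Total = 27 + 17 = 44

44


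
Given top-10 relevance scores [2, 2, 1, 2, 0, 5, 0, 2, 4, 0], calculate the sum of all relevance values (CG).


Cumulative Gain = sum of relevance scores
Position 1: rel=2, running sum=2
Position 2: rel=2, running sum=4
Position 3: rel=1, running sum=5
Position 4: rel=2, running sum=7
Position 5: rel=0, running sum=7
Position 6: rel=5, running sum=12
Position 7: rel=0, running sum=12
Position 8: rel=2, running sum=14
Position 9: rel=4, running sum=18
Position 10: rel=0, running sum=18
CG = 18

18


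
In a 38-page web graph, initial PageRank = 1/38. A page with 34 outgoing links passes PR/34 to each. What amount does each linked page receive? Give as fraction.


Initial PR = 1/38 = 1/38
Outlinks = 34
Contribution per link = PR / outlinks
= 1/38 / 34
= 1/1292

1/1292
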